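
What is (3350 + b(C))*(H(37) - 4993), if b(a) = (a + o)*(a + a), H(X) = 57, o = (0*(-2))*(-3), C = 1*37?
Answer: -30050368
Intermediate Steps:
C = 37
o = 0 (o = 0*(-3) = 0)
b(a) = 2*a² (b(a) = (a + 0)*(a + a) = a*(2*a) = 2*a²)
(3350 + b(C))*(H(37) - 4993) = (3350 + 2*37²)*(57 - 4993) = (3350 + 2*1369)*(-4936) = (3350 + 2738)*(-4936) = 6088*(-4936) = -30050368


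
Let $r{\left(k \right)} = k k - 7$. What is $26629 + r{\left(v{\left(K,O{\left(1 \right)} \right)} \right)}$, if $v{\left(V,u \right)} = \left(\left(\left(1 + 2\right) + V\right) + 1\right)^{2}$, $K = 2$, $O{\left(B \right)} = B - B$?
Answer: $27918$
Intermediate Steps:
$O{\left(B \right)} = 0$
$v{\left(V,u \right)} = \left(4 + V\right)^{2}$ ($v{\left(V,u \right)} = \left(\left(3 + V\right) + 1\right)^{2} = \left(4 + V\right)^{2}$)
$r{\left(k \right)} = -7 + k^{2}$ ($r{\left(k \right)} = k^{2} - 7 = -7 + k^{2}$)
$26629 + r{\left(v{\left(K,O{\left(1 \right)} \right)} \right)} = 26629 - \left(7 - \left(\left(4 + 2\right)^{2}\right)^{2}\right) = 26629 - \left(7 - \left(6^{2}\right)^{2}\right) = 26629 - \left(7 - 36^{2}\right) = 26629 + \left(-7 + 1296\right) = 26629 + 1289 = 27918$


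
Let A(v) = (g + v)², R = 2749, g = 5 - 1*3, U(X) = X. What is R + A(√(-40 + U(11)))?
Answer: 2724 + 4*I*√29 ≈ 2724.0 + 21.541*I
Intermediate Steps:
g = 2 (g = 5 - 3 = 2)
A(v) = (2 + v)²
R + A(√(-40 + U(11))) = 2749 + (2 + √(-40 + 11))² = 2749 + (2 + √(-29))² = 2749 + (2 + I*√29)²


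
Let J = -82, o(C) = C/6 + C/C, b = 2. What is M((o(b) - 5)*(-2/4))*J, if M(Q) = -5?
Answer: 410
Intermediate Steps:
o(C) = 1 + C/6 (o(C) = C*(1/6) + 1 = C/6 + 1 = 1 + C/6)
M((o(b) - 5)*(-2/4))*J = -5*(-82) = 410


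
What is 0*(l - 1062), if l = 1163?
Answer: 0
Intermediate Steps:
0*(l - 1062) = 0*(1163 - 1062) = 0*101 = 0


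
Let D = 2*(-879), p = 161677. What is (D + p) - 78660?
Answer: 81259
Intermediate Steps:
D = -1758
(D + p) - 78660 = (-1758 + 161677) - 78660 = 159919 - 78660 = 81259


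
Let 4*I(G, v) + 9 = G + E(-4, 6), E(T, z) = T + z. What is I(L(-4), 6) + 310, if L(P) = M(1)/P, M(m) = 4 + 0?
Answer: 308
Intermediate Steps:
M(m) = 4
L(P) = 4/P
I(G, v) = -7/4 + G/4 (I(G, v) = -9/4 + (G + (-4 + 6))/4 = -9/4 + (G + 2)/4 = -9/4 + (2 + G)/4 = -9/4 + (½ + G/4) = -7/4 + G/4)
I(L(-4), 6) + 310 = (-7/4 + (4/(-4))/4) + 310 = (-7/4 + (4*(-¼))/4) + 310 = (-7/4 + (¼)*(-1)) + 310 = (-7/4 - ¼) + 310 = -2 + 310 = 308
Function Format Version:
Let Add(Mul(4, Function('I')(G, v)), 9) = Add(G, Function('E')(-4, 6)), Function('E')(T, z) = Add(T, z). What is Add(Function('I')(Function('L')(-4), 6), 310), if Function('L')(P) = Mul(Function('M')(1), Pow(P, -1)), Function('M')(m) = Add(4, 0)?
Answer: 308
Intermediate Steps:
Function('M')(m) = 4
Function('L')(P) = Mul(4, Pow(P, -1))
Function('I')(G, v) = Add(Rational(-7, 4), Mul(Rational(1, 4), G)) (Function('I')(G, v) = Add(Rational(-9, 4), Mul(Rational(1, 4), Add(G, Add(-4, 6)))) = Add(Rational(-9, 4), Mul(Rational(1, 4), Add(G, 2))) = Add(Rational(-9, 4), Mul(Rational(1, 4), Add(2, G))) = Add(Rational(-9, 4), Add(Rational(1, 2), Mul(Rational(1, 4), G))) = Add(Rational(-7, 4), Mul(Rational(1, 4), G)))
Add(Function('I')(Function('L')(-4), 6), 310) = Add(Add(Rational(-7, 4), Mul(Rational(1, 4), Mul(4, Pow(-4, -1)))), 310) = Add(Add(Rational(-7, 4), Mul(Rational(1, 4), Mul(4, Rational(-1, 4)))), 310) = Add(Add(Rational(-7, 4), Mul(Rational(1, 4), -1)), 310) = Add(Add(Rational(-7, 4), Rational(-1, 4)), 310) = Add(-2, 310) = 308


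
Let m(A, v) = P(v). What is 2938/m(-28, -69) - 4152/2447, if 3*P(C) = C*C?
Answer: 600062/3883389 ≈ 0.15452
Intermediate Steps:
P(C) = C**2/3 (P(C) = (C*C)/3 = C**2/3)
m(A, v) = v**2/3
2938/m(-28, -69) - 4152/2447 = 2938/(((1/3)*(-69)**2)) - 4152/2447 = 2938/(((1/3)*4761)) - 4152*1/2447 = 2938/1587 - 4152/2447 = 600062/3883389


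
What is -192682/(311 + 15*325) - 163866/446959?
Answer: -43485381557/1158964687 ≈ -37.521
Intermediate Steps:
-192682/(311 + 15*325) - 163866/446959 = -192682/(311 + 4875) - 163866*1/446959 = -192682/5186 - 163866/446959 = -192682*1/5186 - 163866/446959 = -96341/2593 - 163866/446959 = -43485381557/1158964687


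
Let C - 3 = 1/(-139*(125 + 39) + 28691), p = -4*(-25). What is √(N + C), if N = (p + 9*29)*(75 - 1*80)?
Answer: I*√6957926795/1965 ≈ 42.45*I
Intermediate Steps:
p = 100
C = 17686/5895 (C = 3 + 1/(-139*(125 + 39) + 28691) = 3 + 1/(-139*164 + 28691) = 3 + 1/(-22796 + 28691) = 3 + 1/5895 = 17686/5895 ≈ 3.0002)
N = -1805 (N = (100 + 9*29)*(75 - 1*80) = (100 + 261)*(75 - 80) = 361*(-5) = -1805)
√(N + C) = √(-1805 + 17686/5895) = √(-10622789/5895) = I*√6957926795/1965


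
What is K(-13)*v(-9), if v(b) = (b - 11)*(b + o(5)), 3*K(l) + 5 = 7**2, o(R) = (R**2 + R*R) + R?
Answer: -40480/3 ≈ -13493.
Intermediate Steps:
o(R) = R + 2*R**2 (o(R) = (R**2 + R**2) + R = 2*R**2 + R = R + 2*R**2)
K(l) = 44/3 (K(l) = -5/3 + (1/3)*7**2 = -5/3 + (1/3)*49 = -5/3 + 49/3 = 44/3)
v(b) = (-11 + b)*(55 + b) (v(b) = (b - 11)*(b + 5*(1 + 2*5)) = (-11 + b)*(b + 5*(1 + 10)) = (-11 + b)*(b + 5*11) = (-11 + b)*(b + 55) = (-11 + b)*(55 + b))
K(-13)*v(-9) = 44*(-605 + (-9)**2 + 44*(-9))/3 = 44*(-605 + 81 - 396)/3 = (44/3)*(-920) = -40480/3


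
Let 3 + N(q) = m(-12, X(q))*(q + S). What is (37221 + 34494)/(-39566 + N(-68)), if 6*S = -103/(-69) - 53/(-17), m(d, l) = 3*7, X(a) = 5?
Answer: -84121695/48070553 ≈ -1.7500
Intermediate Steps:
m(d, l) = 21
S = 2704/3519 (S = (-103/(-69) - 53/(-17))/6 = (-103*(-1/69) - 53*(-1/17))/6 = (103/69 + 53/17)/6 = (⅙)*(5408/1173) = 2704/3519 ≈ 0.76840)
N(q) = 15409/1173 + 21*q (N(q) = -3 + 21*(q + 2704/3519) = -3 + 21*(2704/3519 + q) = -3 + (18928/1173 + 21*q) = 15409/1173 + 21*q)
(37221 + 34494)/(-39566 + N(-68)) = (37221 + 34494)/(-39566 + (15409/1173 + 21*(-68))) = 71715/(-39566 + (15409/1173 - 1428)) = 71715/(-39566 - 1659635/1173) = 71715/(-48070553/1173) = 71715*(-1173/48070553) = -84121695/48070553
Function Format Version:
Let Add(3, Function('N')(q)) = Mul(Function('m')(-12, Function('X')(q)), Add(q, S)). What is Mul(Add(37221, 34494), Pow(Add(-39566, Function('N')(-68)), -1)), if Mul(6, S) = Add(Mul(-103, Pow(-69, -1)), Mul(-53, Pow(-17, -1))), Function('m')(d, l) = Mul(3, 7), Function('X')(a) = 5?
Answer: Rational(-84121695, 48070553) ≈ -1.7500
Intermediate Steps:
Function('m')(d, l) = 21
S = Rational(2704, 3519) (S = Mul(Rational(1, 6), Add(Mul(-103, Pow(-69, -1)), Mul(-53, Pow(-17, -1)))) = Mul(Rational(1, 6), Add(Mul(-103, Rational(-1, 69)), Mul(-53, Rational(-1, 17)))) = Mul(Rational(1, 6), Add(Rational(103, 69), Rational(53, 17))) = Mul(Rational(1, 6), Rational(5408, 1173)) = Rational(2704, 3519) ≈ 0.76840)
Function('N')(q) = Add(Rational(15409, 1173), Mul(21, q)) (Function('N')(q) = Add(-3, Mul(21, Add(q, Rational(2704, 3519)))) = Add(-3, Mul(21, Add(Rational(2704, 3519), q))) = Add(-3, Add(Rational(18928, 1173), Mul(21, q))) = Add(Rational(15409, 1173), Mul(21, q)))
Mul(Add(37221, 34494), Pow(Add(-39566, Function('N')(-68)), -1)) = Mul(Add(37221, 34494), Pow(Add(-39566, Add(Rational(15409, 1173), Mul(21, -68))), -1)) = Mul(71715, Pow(Add(-39566, Add(Rational(15409, 1173), -1428)), -1)) = Mul(71715, Pow(Add(-39566, Rational(-1659635, 1173)), -1)) = Mul(71715, Pow(Rational(-48070553, 1173), -1)) = Mul(71715, Rational(-1173, 48070553)) = Rational(-84121695, 48070553)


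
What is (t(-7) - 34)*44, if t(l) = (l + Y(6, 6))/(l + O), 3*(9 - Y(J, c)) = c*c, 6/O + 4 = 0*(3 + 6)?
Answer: -24552/17 ≈ -1444.2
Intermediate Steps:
O = -3/2 (O = 6/(-4 + 0*(3 + 6)) = 6/(-4 + 0*9) = 6/(-4 + 0) = 6/(-4) = 6*(-¼) = -3/2 ≈ -1.5000)
Y(J, c) = 9 - c²/3 (Y(J, c) = 9 - c*c/3 = 9 - c²/3)
t(l) = (-3 + l)/(-3/2 + l) (t(l) = (l + (9 - ⅓*6²))/(l - 3/2) = (l + (9 - ⅓*36))/(-3/2 + l) = (l + (9 - 12))/(-3/2 + l) = (l - 3)/(-3/2 + l) = (-3 + l)/(-3/2 + l))
(t(-7) - 34)*44 = (2*(-3 - 7)/(-3 + 2*(-7)) - 34)*44 = (2*(-10)/(-3 - 14) - 34)*44 = (2*(-10)/(-17) - 34)*44 = (2*(-1/17)*(-10) - 34)*44 = (20/17 - 34)*44 = -558/17*44 = -24552/17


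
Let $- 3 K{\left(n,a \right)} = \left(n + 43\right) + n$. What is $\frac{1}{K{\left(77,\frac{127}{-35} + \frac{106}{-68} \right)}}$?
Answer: $- \frac{3}{197} \approx -0.015228$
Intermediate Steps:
$K{\left(n,a \right)} = - \frac{43}{3} - \frac{2 n}{3}$ ($K{\left(n,a \right)} = - \frac{\left(n + 43\right) + n}{3} = - \frac{\left(43 + n\right) + n}{3} = - \frac{43 + 2 n}{3} = - \frac{43}{3} - \frac{2 n}{3}$)
$\frac{1}{K{\left(77,\frac{127}{-35} + \frac{106}{-68} \right)}} = \frac{1}{- \frac{43}{3} - \frac{154}{3}} = \frac{1}{- \frac{197}{3}} = - \frac{3}{197}$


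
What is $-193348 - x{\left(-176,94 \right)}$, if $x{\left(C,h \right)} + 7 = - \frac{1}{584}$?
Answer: $- \frac{112911143}{584} \approx -1.9334 \cdot 10^{5}$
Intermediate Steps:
$x{\left(C,h \right)} = - \frac{4089}{584}$ ($x{\left(C,h \right)} = -7 - \frac{1}{584} = - \frac{4089}{584}$)
$-193348 - x{\left(-176,94 \right)} = -193348 - - \frac{4089}{584} = -193348 + \frac{4089}{584} = - \frac{112911143}{584}$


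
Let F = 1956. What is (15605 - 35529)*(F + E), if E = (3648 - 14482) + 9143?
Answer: -5279860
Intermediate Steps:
E = -1691 (E = -10834 + 9143 = -1691)
(15605 - 35529)*(F + E) = (15605 - 35529)*(1956 - 1691) = -19924*265 = -5279860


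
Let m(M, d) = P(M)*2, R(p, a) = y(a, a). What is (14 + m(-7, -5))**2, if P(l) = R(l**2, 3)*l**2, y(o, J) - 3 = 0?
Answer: 94864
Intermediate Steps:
y(o, J) = 3 (y(o, J) = 3 + 0 = 3)
R(p, a) = 3
P(l) = 3*l**2
m(M, d) = 6*M**2 (m(M, d) = (3*M**2)*2 = 6*M**2)
(14 + m(-7, -5))**2 = (14 + 6*(-7)**2)**2 = (14 + 6*49)**2 = (14 + 294)**2 = 308**2 = 94864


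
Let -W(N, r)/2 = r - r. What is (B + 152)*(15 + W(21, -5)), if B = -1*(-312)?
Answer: 6960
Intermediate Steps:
W(N, r) = 0 (W(N, r) = -2*(r - r) = -2*0 = 0)
B = 312
(B + 152)*(15 + W(21, -5)) = (312 + 152)*(15 + 0) = 464*15 = 6960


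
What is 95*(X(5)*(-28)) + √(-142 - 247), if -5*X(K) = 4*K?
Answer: 10640 + I*√389 ≈ 10640.0 + 19.723*I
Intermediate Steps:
X(K) = -4*K/5
95*(X(5)*(-28)) + √(-142 - 247) = 95*(-⅘*5*(-28)) + √(-142 - 247) = 95*(-4*(-28)) + √(-389) = 95*112 + I*√389 = 10640 + I*√389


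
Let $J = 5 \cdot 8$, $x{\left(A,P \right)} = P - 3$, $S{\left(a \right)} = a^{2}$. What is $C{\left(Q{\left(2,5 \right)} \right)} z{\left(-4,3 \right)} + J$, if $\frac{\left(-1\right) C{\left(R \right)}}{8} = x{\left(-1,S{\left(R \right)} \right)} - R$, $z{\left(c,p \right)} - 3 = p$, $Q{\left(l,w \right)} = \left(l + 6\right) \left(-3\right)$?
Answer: $-28616$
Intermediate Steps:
$Q{\left(l,w \right)} = -18 - 3 l$ ($Q{\left(l,w \right)} = \left(6 + l\right) \left(-3\right) = -18 - 3 l$)
$z{\left(c,p \right)} = 3 + p$
$x{\left(A,P \right)} = -3 + P$
$J = 40$
$C{\left(R \right)} = 24 - 8 R^{2} + 8 R$ ($C{\left(R \right)} = - 8 \left(\left(-3 + R^{2}\right) - R\right) = - 8 \left(-3 + R^{2} - R\right) = 24 - 8 R^{2} + 8 R$)
$C{\left(Q{\left(2,5 \right)} \right)} z{\left(-4,3 \right)} + J = \left(24 - 8 \left(-18 - 6\right)^{2} + 8 \left(-18 - 6\right)\right) \left(3 + 3\right) + 40 = \left(24 - 8 \left(-18 - 6\right)^{2} + 8 \left(-18 - 6\right)\right) 6 + 40 = \left(24 - 8 \left(-24\right)^{2} + 8 \left(-24\right)\right) 6 + 40 = \left(24 - 4608 - 192\right) 6 + 40 = \left(-4776\right) 6 + 40 = -28656 + 40 = -28616$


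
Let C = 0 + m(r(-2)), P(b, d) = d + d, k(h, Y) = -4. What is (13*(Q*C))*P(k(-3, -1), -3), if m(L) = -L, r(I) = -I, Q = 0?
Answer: 0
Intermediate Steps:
P(b, d) = 2*d
C = -2 (C = 0 - (-1)*(-2) = 0 - 1*2 = 0 - 2 = -2)
(13*(Q*C))*P(k(-3, -1), -3) = (13*(0*(-2)))*(2*(-3)) = (13*0)*(-6) = 0*(-6) = 0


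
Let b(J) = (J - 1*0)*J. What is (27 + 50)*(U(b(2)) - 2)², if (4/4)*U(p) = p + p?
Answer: 2772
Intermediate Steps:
b(J) = J² (b(J) = (J + 0)*J = J*J = J²)
U(p) = 2*p (U(p) = p + p = 2*p)
(27 + 50)*(U(b(2)) - 2)² = (27 + 50)*(2*2² - 2)² = 77*(2*4 - 2)² = 77*(8 - 2)² = 77*6² = 77*36 = 2772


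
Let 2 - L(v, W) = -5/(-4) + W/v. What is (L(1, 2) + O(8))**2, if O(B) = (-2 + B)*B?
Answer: 34969/16 ≈ 2185.6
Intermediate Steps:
O(B) = B*(-2 + B)
L(v, W) = 3/4 - W/v (L(v, W) = 2 - (-5/(-4) + W/v) = 2 - (-5*(-1/4) + W/v) = 2 - (5/4 + W/v) = 2 + (-5/4 - W/v) = 3/4 - W/v)
(L(1, 2) + O(8))**2 = ((3/4 - 1*2/1) + 8*(-2 + 8))**2 = ((3/4 - 1*2*1) + 8*6)**2 = ((3/4 - 2) + 48)**2 = (-5/4 + 48)**2 = (187/4)**2 = 34969/16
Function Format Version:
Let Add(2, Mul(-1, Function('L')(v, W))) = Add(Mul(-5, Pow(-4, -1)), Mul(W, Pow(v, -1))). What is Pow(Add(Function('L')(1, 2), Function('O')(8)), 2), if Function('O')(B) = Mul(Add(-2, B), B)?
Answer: Rational(34969, 16) ≈ 2185.6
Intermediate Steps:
Function('O')(B) = Mul(B, Add(-2, B))
Function('L')(v, W) = Add(Rational(3, 4), Mul(-1, W, Pow(v, -1))) (Function('L')(v, W) = Add(2, Mul(-1, Add(Mul(-5, Pow(-4, -1)), Mul(W, Pow(v, -1))))) = Add(2, Mul(-1, Add(Mul(-5, Rational(-1, 4)), Mul(W, Pow(v, -1))))) = Add(2, Mul(-1, Add(Rational(5, 4), Mul(W, Pow(v, -1))))) = Add(2, Add(Rational(-5, 4), Mul(-1, W, Pow(v, -1)))) = Add(Rational(3, 4), Mul(-1, W, Pow(v, -1))))
Pow(Add(Function('L')(1, 2), Function('O')(8)), 2) = Pow(Add(Add(Rational(3, 4), Mul(-1, 2, Pow(1, -1))), Mul(8, Add(-2, 8))), 2) = Pow(Add(Add(Rational(3, 4), Mul(-1, 2, 1)), Mul(8, 6)), 2) = Pow(Add(Add(Rational(3, 4), -2), 48), 2) = Pow(Add(Rational(-5, 4), 48), 2) = Pow(Rational(187, 4), 2) = Rational(34969, 16)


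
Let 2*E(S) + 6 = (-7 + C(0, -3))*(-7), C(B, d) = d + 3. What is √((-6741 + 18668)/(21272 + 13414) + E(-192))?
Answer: √730020826/5781 ≈ 4.6737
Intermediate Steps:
C(B, d) = 3 + d
E(S) = 43/2 (E(S) = -3 + ((-7 + (3 - 3))*(-7))/2 = -3 + ((-7 + 0)*(-7))/2 = -3 + (-7*(-7))/2 = -3 + (½)*49 = -3 + 49/2 = 43/2)
√((-6741 + 18668)/(21272 + 13414) + E(-192)) = √((-6741 + 18668)/(21272 + 13414) + 43/2) = √(11927/34686 + 43/2) = √(378838/17343) = √730020826/5781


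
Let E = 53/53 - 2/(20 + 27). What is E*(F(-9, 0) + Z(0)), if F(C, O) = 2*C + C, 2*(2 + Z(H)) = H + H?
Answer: -1305/47 ≈ -27.766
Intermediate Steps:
Z(H) = -2 + H (Z(H) = -2 + (H + H)/2 = -2 + (2*H)/2 = -2 + H)
E = 45/47 (E = 53*(1/53) - 2/47 = 1 - 2*1/47 = 1 - 2/47 = 45/47 ≈ 0.95745)
F(C, O) = 3*C
E*(F(-9, 0) + Z(0)) = 45*(3*(-9) + (-2 + 0))/47 = 45*(-27 - 2)/47 = (45/47)*(-29) = -1305/47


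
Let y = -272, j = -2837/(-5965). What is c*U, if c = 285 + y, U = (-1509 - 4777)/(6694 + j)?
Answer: -487447870/39932547 ≈ -12.207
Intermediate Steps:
j = 2837/5965 (j = -2837*(-1/5965) = 2837/5965 ≈ 0.47561)
U = -37495990/39932547 (U = (-1509 - 4777)/(6694 + 2837/5965) = -6286/39932547/5965 = -6286*5965/39932547 = -37495990/39932547 ≈ -0.93898)
c = 13 (c = 285 - 272 = 13)
c*U = 13*(-37495990/39932547) = -487447870/39932547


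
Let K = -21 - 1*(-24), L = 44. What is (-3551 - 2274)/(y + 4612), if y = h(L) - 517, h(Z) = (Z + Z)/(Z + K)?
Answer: -273775/192553 ≈ -1.4218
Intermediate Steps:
K = 3 (K = -21 + 24 = 3)
h(Z) = 2*Z/(3 + Z) (h(Z) = (Z + Z)/(Z + 3) = (2*Z)/(3 + Z) = 2*Z/(3 + Z))
y = -24211/47 (y = 2*44/(3 + 44) - 517 = 2*44/47 - 517 = 2*44*(1/47) - 517 = 88/47 - 517 = -24211/47 ≈ -515.13)
(-3551 - 2274)/(y + 4612) = (-3551 - 2274)/(-24211/47 + 4612) = -5825/192553/47 = -5825*47/192553 = -273775/192553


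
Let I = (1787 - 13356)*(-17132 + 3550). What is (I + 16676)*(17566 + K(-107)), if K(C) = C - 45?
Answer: 2736554967276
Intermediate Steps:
I = 157130158 (I = -11569*(-13582) = 157130158)
K(C) = -45 + C
(I + 16676)*(17566 + K(-107)) = (157130158 + 16676)*(17566 + (-45 - 107)) = 157146834*(17566 - 152) = 157146834*17414 = 2736554967276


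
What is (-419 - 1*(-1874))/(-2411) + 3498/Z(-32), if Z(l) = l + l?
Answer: -4263399/77152 ≈ -55.260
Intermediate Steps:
Z(l) = 2*l
(-419 - 1*(-1874))/(-2411) + 3498/Z(-32) = (-419 - 1*(-1874))/(-2411) + 3498/((2*(-32))) = (-419 + 1874)*(-1/2411) + 3498/(-64) = 1455*(-1/2411) + 3498*(-1/64) = -1455/2411 - 1749/32 = -4263399/77152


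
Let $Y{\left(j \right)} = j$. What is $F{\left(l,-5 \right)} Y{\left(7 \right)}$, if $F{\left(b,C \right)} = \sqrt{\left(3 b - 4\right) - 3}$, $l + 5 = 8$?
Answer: $7 \sqrt{2} \approx 9.8995$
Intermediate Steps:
$l = 3$ ($l = -5 + 8 = 3$)
$F{\left(b,C \right)} = \sqrt{-7 + 3 b}$ ($F{\left(b,C \right)} = \sqrt{\left(-4 + 3 b\right) - 3} = \sqrt{-7 + 3 b}$)
$F{\left(l,-5 \right)} Y{\left(7 \right)} = \sqrt{-7 + 3 \cdot 3} \cdot 7 = \sqrt{-7 + 9} \cdot 7 = \sqrt{2} \cdot 7 = 7 \sqrt{2}$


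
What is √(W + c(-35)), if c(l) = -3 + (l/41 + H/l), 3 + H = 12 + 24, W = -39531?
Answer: 2*I*√20353275145/1435 ≈ 198.84*I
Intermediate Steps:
H = 33 (H = -3 + (12 + 24) = -3 + 36 = 33)
c(l) = -3 + 33/l + l/41 (c(l) = -3 + (l/41 + 33/l) = -3 + (33/l + l/41) = -3 + 33/l + l/41)
√(W + c(-35)) = √(-39531 + (-3 + 33/(-35) + (1/41)*(-35))) = √(-39531 + (-3 + 33*(-1/35) - 35/41)) = √(-39531 + (-3 - 33/35 - 35/41)) = √(-39531 - 6883/1435) = √(-56733868/1435) = 2*I*√20353275145/1435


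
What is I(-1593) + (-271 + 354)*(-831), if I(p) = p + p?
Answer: -72159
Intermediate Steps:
I(p) = 2*p
I(-1593) + (-271 + 354)*(-831) = 2*(-1593) + (-271 + 354)*(-831) = -3186 + 83*(-831) = -3186 - 68973 = -72159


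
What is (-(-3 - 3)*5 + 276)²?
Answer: 93636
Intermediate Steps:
(-(-3 - 3)*5 + 276)² = (-1*(-6)*5 + 276)² = (6*5 + 276)² = (30 + 276)² = 306² = 93636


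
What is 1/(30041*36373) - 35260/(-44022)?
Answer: 1751270110691/2186455267293 ≈ 0.80096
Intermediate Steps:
1/(30041*36373) - 35260/(-44022) = (1/30041)*(1/36373) - 35260*(-1/44022) = 1/1092681293 + 17630/22011 = 1751270110691/2186455267293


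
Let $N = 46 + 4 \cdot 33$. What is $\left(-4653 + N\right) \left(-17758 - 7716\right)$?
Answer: $113996150$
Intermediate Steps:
$N = 178$ ($N = 46 + 132 = 178$)
$\left(-4653 + N\right) \left(-17758 - 7716\right) = \left(-4653 + 178\right) \left(-17758 - 7716\right) = \left(-4475\right) \left(-25474\right) = 113996150$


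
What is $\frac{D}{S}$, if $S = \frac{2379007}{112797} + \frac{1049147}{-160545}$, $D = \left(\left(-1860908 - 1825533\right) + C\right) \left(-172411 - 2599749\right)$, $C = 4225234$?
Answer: $- \frac{51227203521217707900}{499236827} \approx -1.0261 \cdot 10^{11}$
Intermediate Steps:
$D = -1493620402880$ ($D = \left(\left(-1860908 - 1825533\right) + 4225234\right) \left(-172411 - 2599749\right) = \left(-3686441 + 4225234\right) \left(-2772160\right) = 538793 \left(-2772160\right) = -1493620402880$)
$S = \frac{7987789232}{548757405}$ ($S = 2379007 \cdot \frac{1}{112797} + 1049147 \left(- \frac{1}{160545}\right) = \frac{2379007}{112797} - \frac{95377}{14595} = \frac{7987789232}{548757405} \approx 14.556$)
$\frac{D}{S} = - \frac{1493620402880}{\frac{7987789232}{548757405}} = \left(-1493620402880\right) \frac{548757405}{7987789232} = - \frac{51227203521217707900}{499236827}$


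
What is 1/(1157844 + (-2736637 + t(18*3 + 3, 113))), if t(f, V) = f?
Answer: -1/1578736 ≈ -6.3342e-7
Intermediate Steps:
1/(1157844 + (-2736637 + t(18*3 + 3, 113))) = 1/(1157844 + (-2736637 + (18*3 + 3))) = 1/(1157844 + (-2736637 + (54 + 3))) = 1/(1157844 + (-2736637 + 57)) = 1/(1157844 - 2736580) = 1/(-1578736) = -1/1578736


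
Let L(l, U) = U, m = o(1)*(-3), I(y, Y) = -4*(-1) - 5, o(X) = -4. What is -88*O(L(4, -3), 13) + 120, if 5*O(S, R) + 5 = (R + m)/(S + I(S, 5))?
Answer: 318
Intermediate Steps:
I(y, Y) = -1 (I(y, Y) = 4 - 5 = -1)
m = 12 (m = -4*(-3) = 12)
O(S, R) = -1 + (12 + R)/(5*(-1 + S)) (O(S, R) = -1 + ((R + 12)/(S - 1))/5 = -1 + ((12 + R)/(-1 + S))/5 = -1 + (12 + R)/(5*(-1 + S)))
-88*O(L(4, -3), 13) + 120 = -88*(17 + 13 - 5*(-3))/(5*(-1 - 3)) + 120 = -88*(17 + 13 + 15)/(5*(-4)) + 120 = -88*(-1)*45/(5*4) + 120 = -88*(-9/4) + 120 = 198 + 120 = 318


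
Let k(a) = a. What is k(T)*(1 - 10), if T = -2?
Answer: 18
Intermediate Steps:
k(T)*(1 - 10) = -2*(1 - 10) = -2*(-9) = 18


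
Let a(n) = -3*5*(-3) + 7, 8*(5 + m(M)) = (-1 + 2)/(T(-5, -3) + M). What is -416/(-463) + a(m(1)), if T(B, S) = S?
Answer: 24492/463 ≈ 52.898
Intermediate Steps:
m(M) = -5 + 1/(8*(-3 + M)) (m(M) = -5 + ((-1 + 2)/(-3 + M))/8 = -5 + (1/(-3 + M))/8 = -5 + 1/(8*(-3 + M)))
a(n) = 52 (a(n) = -15*(-3) + 7 = 45 + 7 = 52)
-416/(-463) + a(m(1)) = -416/(-463) + 52 = -1/463*(-416) + 52 = 416/463 + 52 = 24492/463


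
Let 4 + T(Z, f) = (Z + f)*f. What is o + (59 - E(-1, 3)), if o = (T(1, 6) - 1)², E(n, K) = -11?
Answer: 1439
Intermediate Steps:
T(Z, f) = -4 + f*(Z + f) (T(Z, f) = -4 + (Z + f)*f = -4 + f*(Z + f))
o = 1369 (o = ((-4 + 6² + 1*6) - 1)² = ((-4 + 36 + 6) - 1)² = (38 - 1)² = 37² = 1369)
o + (59 - E(-1, 3)) = 1369 + (59 - 1*(-11)) = 1369 + (59 + 11) = 1369 + 70 = 1439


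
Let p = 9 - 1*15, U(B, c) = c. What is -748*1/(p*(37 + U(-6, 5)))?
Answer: 187/63 ≈ 2.9683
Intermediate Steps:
p = -6 (p = 9 - 15 = -6)
-748*1/(p*(37 + U(-6, 5))) = -748*(-1/(6*(37 + 5))) = -748/(42*(-6)) = -748/(-252) = -748*(-1/252) = 187/63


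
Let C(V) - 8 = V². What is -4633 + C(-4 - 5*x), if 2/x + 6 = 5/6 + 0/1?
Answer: -4440529/961 ≈ -4620.7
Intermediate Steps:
x = -12/31 (x = 2/(-6 + (5/6 + 0/1)) = 2/(-6 + (5*(⅙) + 0*1)) = 2/(-6 + (⅚ + 0)) = 2/(-6 + ⅚) = 2/(-31/6) = 2*(-6/31) = -12/31 ≈ -0.38710)
C(V) = 8 + V²
-4633 + C(-4 - 5*x) = -4633 + (8 + (-4 - 5*(-12/31))²) = -4633 + (8 + (-4 + 60/31)²) = -4633 + (8 + (-64/31)²) = -4633 + (8 + 4096/961) = -4633 + 11784/961 = -4440529/961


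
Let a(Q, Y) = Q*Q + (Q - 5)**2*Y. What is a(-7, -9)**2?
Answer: 1555009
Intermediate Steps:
a(Q, Y) = Q**2 + Y*(-5 + Q)**2 (a(Q, Y) = Q**2 + (-5 + Q)**2*Y = Q**2 + Y*(-5 + Q)**2)
a(-7, -9)**2 = ((-7)**2 - 9*(-5 - 7)**2)**2 = (49 - 9*(-12)**2)**2 = (49 - 9*144)**2 = (49 - 1296)**2 = (-1247)**2 = 1555009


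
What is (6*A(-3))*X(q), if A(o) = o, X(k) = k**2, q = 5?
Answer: -450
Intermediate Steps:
(6*A(-3))*X(q) = (6*(-3))*5**2 = -18*25 = -450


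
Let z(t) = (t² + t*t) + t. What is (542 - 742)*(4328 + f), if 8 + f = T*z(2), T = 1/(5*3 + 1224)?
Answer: -1070498000/1239 ≈ -8.6400e+5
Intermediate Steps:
z(t) = t + 2*t² (z(t) = (t² + t²) + t = 2*t² + t = t + 2*t²)
T = 1/1239 (T = 1/(15 + 1224) = 1/1239 ≈ 0.00080710)
f = -9902/1239 (f = -8 + (2*(1 + 2*2))/1239 = -8 + (2*(1 + 4))/1239 = -8 + (2*5)/1239 = -8 + (1/1239)*10 = -8 + 10/1239 = -9902/1239 ≈ -7.9919)
(542 - 742)*(4328 + f) = (542 - 742)*(4328 - 9902/1239) = -200*5352490/1239 = -1070498000/1239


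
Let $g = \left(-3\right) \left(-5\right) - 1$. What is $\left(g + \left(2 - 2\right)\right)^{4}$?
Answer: $38416$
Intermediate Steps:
$g = 14$ ($g = 15 - 1 = 14$)
$\left(g + \left(2 - 2\right)\right)^{4} = \left(14 + \left(2 - 2\right)\right)^{4} = \left(14 + 0\right)^{4} = 14^{4} = 38416$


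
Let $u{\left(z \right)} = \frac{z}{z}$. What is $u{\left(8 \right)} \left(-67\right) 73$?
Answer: $-4891$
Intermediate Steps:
$u{\left(z \right)} = 1$
$u{\left(8 \right)} \left(-67\right) 73 = 1 \left(-67\right) 73 = \left(-67\right) 73 = -4891$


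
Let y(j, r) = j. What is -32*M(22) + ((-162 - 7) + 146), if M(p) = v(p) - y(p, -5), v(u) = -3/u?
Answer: 7539/11 ≈ 685.36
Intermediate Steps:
M(p) = -p - 3/p (M(p) = -3/p - p = -p - 3/p)
-32*M(22) + ((-162 - 7) + 146) = -32*(-1*22 - 3/22) + ((-162 - 7) + 146) = -32*(-22 - 3*1/22) + (-169 + 146) = -32*(-22 - 3/22) - 23 = -32*(-487/22) - 23 = 7792/11 - 23 = 7539/11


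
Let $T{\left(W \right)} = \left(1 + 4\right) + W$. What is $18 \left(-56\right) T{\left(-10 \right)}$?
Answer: $5040$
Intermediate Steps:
$T{\left(W \right)} = 5 + W$
$18 \left(-56\right) T{\left(-10 \right)} = 18 \left(-56\right) \left(5 - 10\right) = \left(-1008\right) \left(-5\right) = 5040$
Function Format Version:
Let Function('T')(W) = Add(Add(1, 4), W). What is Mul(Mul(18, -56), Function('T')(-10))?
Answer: 5040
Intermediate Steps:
Function('T')(W) = Add(5, W)
Mul(Mul(18, -56), Function('T')(-10)) = Mul(Mul(18, -56), Add(5, -10)) = Mul(-1008, -5) = 5040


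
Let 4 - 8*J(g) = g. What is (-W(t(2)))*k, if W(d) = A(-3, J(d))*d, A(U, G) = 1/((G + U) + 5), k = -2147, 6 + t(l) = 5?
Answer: -17176/21 ≈ -817.90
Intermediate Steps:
t(l) = -1 (t(l) = -6 + 5 = -1)
J(g) = ½ - g/8
A(U, G) = 1/(5 + G + U)
W(d) = d/(5/2 - d/8) (W(d) = d/(5 + (½ - d/8) - 3) = d/(5/2 - d/8))
(-W(t(2)))*k = -(-8)*(-1)/(-20 - 1)*(-2147) = -(-8)*(-1)/(-21)*(-2147) = -(-8)*(-1)*(-1)/21*(-2147) = -1*(-8/21)*(-2147) = (8/21)*(-2147) = -17176/21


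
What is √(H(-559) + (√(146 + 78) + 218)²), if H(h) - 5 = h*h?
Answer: √(360234 + 1744*√14) ≈ 605.61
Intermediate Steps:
H(h) = 5 + h² (H(h) = 5 + h*h = 5 + h²)
√(H(-559) + (√(146 + 78) + 218)²) = √((5 + (-559)²) + (√(146 + 78) + 218)²) = √((5 + 312481) + (√224 + 218)²) = √(312486 + (4*√14 + 218)²) = √(312486 + (218 + 4*√14)²)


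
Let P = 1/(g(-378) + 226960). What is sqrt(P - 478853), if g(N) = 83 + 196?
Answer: I*sqrt(24726802012952974)/227239 ≈ 691.99*I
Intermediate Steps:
g(N) = 279
P = 1/227239 (P = 1/(279 + 226960) = 1/227239 ≈ 4.4007e-6)
sqrt(P - 478853) = sqrt(1/227239 - 478853) = sqrt(-108814076866/227239) = I*sqrt(24726802012952974)/227239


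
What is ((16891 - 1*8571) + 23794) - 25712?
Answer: 6402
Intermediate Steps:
((16891 - 1*8571) + 23794) - 25712 = ((16891 - 8571) + 23794) - 25712 = (8320 + 23794) - 25712 = 32114 - 25712 = 6402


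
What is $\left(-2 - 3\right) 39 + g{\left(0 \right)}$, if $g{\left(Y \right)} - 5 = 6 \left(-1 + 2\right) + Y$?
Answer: $-184$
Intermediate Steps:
$g{\left(Y \right)} = 11 + Y$ ($g{\left(Y \right)} = 5 + \left(6 \left(-1 + 2\right) + Y\right) = 5 + \left(6 \cdot 1 + Y\right) = 5 + \left(6 + Y\right) = 11 + Y$)
$\left(-2 - 3\right) 39 + g{\left(0 \right)} = \left(-2 - 3\right) 39 + \left(11 + 0\right) = \left(-2 - 3\right) 39 + 11 = \left(-5\right) 39 + 11 = -195 + 11 = -184$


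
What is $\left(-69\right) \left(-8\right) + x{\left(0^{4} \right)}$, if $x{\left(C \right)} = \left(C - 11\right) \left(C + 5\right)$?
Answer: $497$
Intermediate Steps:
$x{\left(C \right)} = \left(-11 + C\right) \left(5 + C\right)$
$\left(-69\right) \left(-8\right) + x{\left(0^{4} \right)} = \left(-69\right) \left(-8\right) - \left(55 + 0 + 0\right) = 552 - \left(55 - 0^{2}\right) = 552 + \left(-55 + 0 + 0\right) = 552 - 55 = 497$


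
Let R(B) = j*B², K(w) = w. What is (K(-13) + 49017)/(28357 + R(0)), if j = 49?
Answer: 49004/28357 ≈ 1.7281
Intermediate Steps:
R(B) = 49*B²
(K(-13) + 49017)/(28357 + R(0)) = (-13 + 49017)/(28357 + 49*0²) = 49004/(28357 + 49*0) = 49004/(28357 + 0) = 49004/28357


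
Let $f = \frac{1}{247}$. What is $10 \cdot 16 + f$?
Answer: $\frac{39521}{247} \approx 160.0$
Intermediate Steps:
$f = \frac{1}{247} \approx 0.0040486$
$10 \cdot 16 + f = 10 \cdot 16 + \frac{1}{247} = 160 + \frac{1}{247} = \frac{39521}{247}$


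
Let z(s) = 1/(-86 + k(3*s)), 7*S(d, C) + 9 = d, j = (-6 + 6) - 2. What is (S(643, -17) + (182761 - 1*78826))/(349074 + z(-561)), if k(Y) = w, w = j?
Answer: 64079752/215029577 ≈ 0.29800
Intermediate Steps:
j = -2 (j = 0 - 2 = -2)
S(d, C) = -9/7 + d/7
w = -2
k(Y) = -2
z(s) = -1/88 (z(s) = 1/(-86 - 2) = 1/(-88) = -1/88)
(S(643, -17) + (182761 - 1*78826))/(349074 + z(-561)) = ((-9/7 + (⅐)*643) + (182761 - 1*78826))/(349074 - 1/88) = ((-9/7 + 643/7) + (182761 - 78826))/(30718511/88) = (634/7 + 103935)*(88/30718511) = (728179/7)*(88/30718511) = 64079752/215029577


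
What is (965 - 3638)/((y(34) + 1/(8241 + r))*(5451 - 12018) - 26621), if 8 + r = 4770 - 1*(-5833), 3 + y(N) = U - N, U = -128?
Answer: -50348628/19908402257 ≈ -0.0025290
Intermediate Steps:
y(N) = -131 - N (y(N) = -3 + (-128 - N) = -131 - N)
r = 10595 (r = -8 + (4770 - 1*(-5833)) = -8 + (4770 + 5833) = -8 + 10603 = 10595)
(965 - 3638)/((y(34) + 1/(8241 + r))*(5451 - 12018) - 26621) = (965 - 3638)/(((-131 - 1*34) + 1/(8241 + 10595))*(5451 - 12018) - 26621) = -2673/(((-131 - 34) + 1/18836)*(-6567) - 26621) = -2673/((-165 + 1/18836)*(-6567) - 26621) = -2673/(-3107939/18836*(-6567) - 26621) = -2673/(20409835413/18836 - 26621) = -2673/19908402257/18836 = -2673*18836/19908402257 = -50348628/19908402257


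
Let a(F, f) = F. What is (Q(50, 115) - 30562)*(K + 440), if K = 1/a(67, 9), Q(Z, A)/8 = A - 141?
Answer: -907130370/67 ≈ -1.3539e+7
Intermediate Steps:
Q(Z, A) = -1128 + 8*A (Q(Z, A) = 8*(A - 141) = 8*(-141 + A) = -1128 + 8*A)
K = 1/67 ≈ 0.014925
(Q(50, 115) - 30562)*(K + 440) = ((-1128 + 8*115) - 30562)*(1/67 + 440) = ((-1128 + 920) - 30562)*(29481/67) = (-208 - 30562)*(29481/67) = -30770*29481/67 = -907130370/67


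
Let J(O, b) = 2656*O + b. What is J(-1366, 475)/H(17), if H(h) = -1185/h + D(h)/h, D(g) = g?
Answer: 61669557/1168 ≈ 52799.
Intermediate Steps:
H(h) = 1 - 1185/h (H(h) = -1185/h + h/h = -1185/h + 1 = 1 - 1185/h)
J(O, b) = b + 2656*O
J(-1366, 475)/H(17) = (475 + 2656*(-1366))/(((-1185 + 17)/17)) = (475 - 3628096)/(((1/17)*(-1168))) = -3627621/(-1168/17) = -3627621*(-17/1168) = 61669557/1168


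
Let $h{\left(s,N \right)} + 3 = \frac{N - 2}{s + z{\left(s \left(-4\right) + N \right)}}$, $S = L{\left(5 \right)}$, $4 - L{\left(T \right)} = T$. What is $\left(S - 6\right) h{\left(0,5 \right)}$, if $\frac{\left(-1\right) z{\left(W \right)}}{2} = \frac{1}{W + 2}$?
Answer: $\frac{189}{2} \approx 94.5$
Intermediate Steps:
$L{\left(T \right)} = 4 - T$
$S = -1$ ($S = 4 - 5 = -1$)
$z{\left(W \right)} = - \frac{2}{2 + W}$ ($z{\left(W \right)} = - \frac{2}{W + 2} = - \frac{2}{2 + W}$)
$h{\left(s,N \right)} = -3 + \frac{-2 + N}{s - \frac{2}{2 + N - 4 s}}$ ($h{\left(s,N \right)} = -3 + \frac{N - 2}{s - \frac{2}{2 + \left(s \left(-4\right) + N\right)}} = -3 + \frac{-2 + N}{s - \frac{2}{2 + \left(- 4 s + N\right)}} = -3 + \frac{-2 + N}{s - \frac{2}{2 + \left(N - 4 s\right)}} = -3 + \frac{-2 + N}{s - \frac{2}{2 + N - 4 s}}$)
$\left(S - 6\right) h{\left(0,5 \right)} = \left(-1 - 6\right) \frac{6 - \left(2 + 5 - 0\right) \left(2 - 5 + 3 \cdot 0\right)}{-2 + 0 \left(2 + 5 - 0\right)} = - 7 \frac{6 - \left(2 + 5 + 0\right) \left(2 - 5 + 0\right)}{-2 + 0 \left(2 + 5 + 0\right)} = - 7 \frac{6 - 7 \left(-3\right)}{-2 + 0 \cdot 7} = - 7 \frac{6 + 21}{-2 + 0} = - 7 \frac{1}{-2} \cdot 27 = - 7 \left(\left(- \frac{1}{2}\right) 27\right) = \left(-7\right) \left(- \frac{27}{2}\right) = \frac{189}{2}$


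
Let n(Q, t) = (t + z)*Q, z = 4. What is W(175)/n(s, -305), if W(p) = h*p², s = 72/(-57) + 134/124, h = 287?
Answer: 295825250/1849 ≈ 1.5999e+5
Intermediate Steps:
s = -215/1178 (s = 72*(-1/57) + 134*(1/124) = -24/19 + 67/62 = -215/1178 ≈ -0.18251)
n(Q, t) = Q*(4 + t) (n(Q, t) = (t + 4)*Q = (4 + t)*Q = Q*(4 + t))
W(p) = 287*p²
W(175)/n(s, -305) = (287*175²)/((-215*(4 - 305)/1178)) = (287*30625)/((-215/1178*(-301))) = 8789375/(64715/1178) = 8789375*(1178/64715) = 295825250/1849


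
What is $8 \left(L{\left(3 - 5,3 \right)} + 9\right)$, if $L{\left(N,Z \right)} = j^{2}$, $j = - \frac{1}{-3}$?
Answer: $\frac{656}{9} \approx 72.889$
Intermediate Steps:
$j = \frac{1}{3}$ ($j = \left(-1\right) \left(- \frac{1}{3}\right) = \frac{1}{3} \approx 0.33333$)
$L{\left(N,Z \right)} = \frac{1}{9}$ ($L{\left(N,Z \right)} = \left(\frac{1}{3}\right)^{2} = \frac{1}{9}$)
$8 \left(L{\left(3 - 5,3 \right)} + 9\right) = 8 \left(\frac{1}{9} + 9\right) = 8 \cdot \frac{82}{9} = \frac{656}{9}$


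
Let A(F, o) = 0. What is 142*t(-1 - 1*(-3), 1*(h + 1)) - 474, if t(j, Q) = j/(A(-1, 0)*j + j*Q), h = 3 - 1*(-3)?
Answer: -3176/7 ≈ -453.71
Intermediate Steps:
h = 6 (h = 3 + 3 = 6)
t(j, Q) = 1/Q (t(j, Q) = j/(0*j + j*Q) = j/(0 + Q*j) = j/((Q*j)) = j*(1/(Q*j)) = 1/Q)
142*t(-1 - 1*(-3), 1*(h + 1)) - 474 = 142/((1*(6 + 1))) - 474 = 142/((1*7)) - 474 = 142/7 - 474 = -3176/7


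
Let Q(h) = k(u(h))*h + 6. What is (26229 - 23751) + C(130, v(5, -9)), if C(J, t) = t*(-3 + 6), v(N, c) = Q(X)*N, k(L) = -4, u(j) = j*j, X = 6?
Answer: 2208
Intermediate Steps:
u(j) = j**2
Q(h) = 6 - 4*h (Q(h) = -4*h + 6 = 6 - 4*h)
v(N, c) = -18*N (v(N, c) = (6 - 4*6)*N = (6 - 24)*N = -18*N)
C(J, t) = 3*t (C(J, t) = t*3 = 3*t)
(26229 - 23751) + C(130, v(5, -9)) = (26229 - 23751) + 3*(-18*5) = 2478 + 3*(-90) = 2478 - 270 = 2208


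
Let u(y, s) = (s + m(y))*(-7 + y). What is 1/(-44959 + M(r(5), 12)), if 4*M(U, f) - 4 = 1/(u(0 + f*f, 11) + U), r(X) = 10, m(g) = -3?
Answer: -4424/198894191 ≈ -2.2243e-5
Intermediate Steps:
u(y, s) = (-7 + y)*(-3 + s) (u(y, s) = (s - 3)*(-7 + y) = (-3 + s)*(-7 + y) = (-7 + y)*(-3 + s))
M(U, f) = 1 + 1/(4*(-56 + U + 8*f²)) (M(U, f) = 1 + 1/(4*((21 - 7*11 - 3*(0 + f*f) + 11*(0 + f*f)) + U)) = 1 + 1/(4*((21 - 77 - 3*(0 + f²) + 11*(0 + f²)) + U)) = 1 + 1/(4*((21 - 77 - 3*f² + 11*f²) + U)) = 1 + 1/(4*((-56 + 8*f²) + U)) = 1 + 1/(4*(-56 + U + 8*f²)))
1/(-44959 + M(r(5), 12)) = 1/(-44959 + (-223/4 + 10 + 8*12²)/(-56 + 10 + 8*12²)) = 1/(-44959 + (-223/4 + 10 + 8*144)/(-56 + 10 + 8*144)) = 1/(-44959 + (-223/4 + 10 + 1152)/(-56 + 10 + 1152)) = 1/(-44959 + (4425/4)/1106) = 1/(-44959 + (1/1106)*(4425/4)) = 1/(-44959 + 4425/4424) = 1/(-198894191/4424) = -4424/198894191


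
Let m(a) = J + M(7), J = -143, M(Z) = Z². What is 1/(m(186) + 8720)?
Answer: 1/8626 ≈ 0.00011593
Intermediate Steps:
m(a) = -94 (m(a) = -143 + 7² = -143 + 49 = -94)
1/(m(186) + 8720) = 1/(-94 + 8720) = 1/8626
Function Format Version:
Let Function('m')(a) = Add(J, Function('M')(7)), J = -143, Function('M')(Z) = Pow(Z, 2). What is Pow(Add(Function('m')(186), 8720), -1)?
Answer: Rational(1, 8626) ≈ 0.00011593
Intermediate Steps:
Function('m')(a) = -94 (Function('m')(a) = Add(-143, Pow(7, 2)) = Add(-143, 49) = -94)
Pow(Add(Function('m')(186), 8720), -1) = Pow(Add(-94, 8720), -1) = Pow(8626, -1) = Rational(1, 8626)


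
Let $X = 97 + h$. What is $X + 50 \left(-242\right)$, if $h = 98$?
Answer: $-11905$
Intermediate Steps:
$X = 195$ ($X = 97 + 98 = 195$)
$X + 50 \left(-242\right) = 195 + 50 \left(-242\right) = 195 - 12100 = -11905$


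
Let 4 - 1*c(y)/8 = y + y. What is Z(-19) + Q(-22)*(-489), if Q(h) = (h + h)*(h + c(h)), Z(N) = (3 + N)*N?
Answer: 7789096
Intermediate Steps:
c(y) = 32 - 16*y (c(y) = 32 - 8*(y + y) = 32 - 16*y)
Z(N) = N*(3 + N)
Q(h) = 2*h*(32 - 15*h) (Q(h) = (h + h)*(h + (32 - 16*h)) = (2*h)*(32 - 15*h) = 2*h*(32 - 15*h))
Z(-19) + Q(-22)*(-489) = -19*(3 - 19) + (2*(-22)*(32 - 15*(-22)))*(-489) = -19*(-16) + (2*(-22)*(32 + 330))*(-489) = 304 + (2*(-22)*362)*(-489) = 304 - 15928*(-489) = 304 + 7788792 = 7789096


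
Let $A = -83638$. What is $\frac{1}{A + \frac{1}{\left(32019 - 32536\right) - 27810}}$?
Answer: $- \frac{28327}{2369213627} \approx -1.1956 \cdot 10^{-5}$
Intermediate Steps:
$\frac{1}{A + \frac{1}{\left(32019 - 32536\right) - 27810}} = \frac{1}{-83638 + \frac{1}{\left(32019 - 32536\right) - 27810}} = \frac{1}{-83638 + \frac{1}{-517 - 27810}} = \frac{1}{-83638 + \frac{1}{-28327}} = \frac{1}{-83638 - \frac{1}{28327}} = \frac{1}{- \frac{2369213627}{28327}} = - \frac{28327}{2369213627}$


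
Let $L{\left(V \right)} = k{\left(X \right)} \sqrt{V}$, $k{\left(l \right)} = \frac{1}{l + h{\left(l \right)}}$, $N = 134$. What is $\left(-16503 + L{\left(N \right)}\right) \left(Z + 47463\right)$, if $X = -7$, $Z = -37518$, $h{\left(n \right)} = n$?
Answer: $-164122335 - \frac{9945 \sqrt{134}}{14} \approx -1.6413 \cdot 10^{8}$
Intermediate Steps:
$k{\left(l \right)} = \frac{1}{2 l}$ ($k{\left(l \right)} = \frac{1}{l + l} = \frac{1}{2 l}$)
$L{\left(V \right)} = - \frac{\sqrt{V}}{14}$ ($L{\left(V \right)} = \frac{1}{2 \left(-7\right)} \sqrt{V} = \frac{1}{2} \left(- \frac{1}{7}\right) \sqrt{V} = - \frac{\sqrt{V}}{14}$)
$\left(-16503 + L{\left(N \right)}\right) \left(Z + 47463\right) = \left(-16503 - \frac{\sqrt{134}}{14}\right) \left(-37518 + 47463\right) = \left(-16503 - \frac{\sqrt{134}}{14}\right) 9945 = -164122335 - \frac{9945 \sqrt{134}}{14}$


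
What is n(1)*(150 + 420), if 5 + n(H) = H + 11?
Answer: 3990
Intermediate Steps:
n(H) = 6 + H (n(H) = -5 + (H + 11) = -5 + (11 + H) = 6 + H)
n(1)*(150 + 420) = (6 + 1)*(150 + 420) = 7*570 = 3990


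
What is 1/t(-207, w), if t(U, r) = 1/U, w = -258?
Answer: -207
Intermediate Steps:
1/t(-207, w) = 1/(1/(-207)) = 1/(-1/207) = -207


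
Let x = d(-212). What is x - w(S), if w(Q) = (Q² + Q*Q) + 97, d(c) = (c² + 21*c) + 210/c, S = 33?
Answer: 4050897/106 ≈ 38216.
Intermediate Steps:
d(c) = c² + 21*c + 210/c
w(Q) = 97 + 2*Q² (w(Q) = (Q² + Q²) + 97 = 2*Q² + 97 = 97 + 2*Q²)
x = 4292047/106 (x = (210 + (-212)²*(21 - 212))/(-212) = -(210 + 44944*(-191))/212 = -(210 - 8584304)/212 = -1/212*(-8584094) = 4292047/106 ≈ 40491.)
x - w(S) = 4292047/106 - (97 + 2*33²) = 4292047/106 - (97 + 2*1089) = 4292047/106 - (97 + 2178) = 4292047/106 - 1*2275 = 4292047/106 - 2275 = 4050897/106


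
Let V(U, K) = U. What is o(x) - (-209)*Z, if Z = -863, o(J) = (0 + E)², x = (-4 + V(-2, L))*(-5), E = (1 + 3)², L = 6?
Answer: -180111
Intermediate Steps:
E = 16 (E = 4² = 16)
x = 30 (x = (-4 - 2)*(-5) = -6*(-5) = 30)
o(J) = 256 (o(J) = (0 + 16)² = 16² = 256)
o(x) - (-209)*Z = 256 - (-209)*(-863) = 256 - 1*180367 = 256 - 180367 = -180111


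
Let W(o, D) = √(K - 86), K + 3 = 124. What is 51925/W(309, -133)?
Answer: 10385*√35/7 ≈ 8776.9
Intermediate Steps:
K = 121 (K = -3 + 124 = 121)
W(o, D) = √35 (W(o, D) = √(121 - 86) = √35)
51925/W(309, -133) = 51925/(√35) = 51925*(√35/35) = 10385*√35/7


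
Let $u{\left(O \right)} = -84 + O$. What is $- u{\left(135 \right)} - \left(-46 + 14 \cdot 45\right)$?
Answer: $-635$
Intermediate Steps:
$- u{\left(135 \right)} - \left(-46 + 14 \cdot 45\right) = - (-84 + 135) - \left(-46 + 14 \cdot 45\right) = \left(-1\right) 51 - \left(-46 + 630\right) = -51 - 584 = -635$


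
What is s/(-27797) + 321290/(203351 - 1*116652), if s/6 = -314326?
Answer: 172441397374/2409972103 ≈ 71.553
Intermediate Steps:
s = -1885956 (s = 6*(-314326) = -1885956)
s/(-27797) + 321290/(203351 - 1*116652) = -1885956/(-27797) + 321290/(203351 - 1*116652) = -1885956*(-1/27797) + 321290/(203351 - 116652) = 1885956/27797 + 321290/86699 = 172441397374/2409972103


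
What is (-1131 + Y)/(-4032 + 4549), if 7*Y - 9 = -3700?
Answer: -11608/3619 ≈ -3.2075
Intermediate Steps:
Y = -3691/7 (Y = 9/7 + (1/7)*(-3700) = 9/7 - 3700/7 = -3691/7 ≈ -527.29)
(-1131 + Y)/(-4032 + 4549) = (-1131 - 3691/7)/(-4032 + 4549) = -11608/7/517 = -11608/7*1/517 = -11608/3619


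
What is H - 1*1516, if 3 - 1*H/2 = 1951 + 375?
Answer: -6162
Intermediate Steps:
H = -4646 (H = 6 - 2*(1951 + 375) = 6 - 2*2326 = 6 - 4652 = -4646)
H - 1*1516 = -4646 - 1*1516 = -4646 - 1516 = -6162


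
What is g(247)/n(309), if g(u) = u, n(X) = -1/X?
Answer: -76323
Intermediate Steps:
g(247)/n(309) = 247/((-1/309)) = 247/((-1*1/309)) = 247/(-1/309) = 247*(-309) = -76323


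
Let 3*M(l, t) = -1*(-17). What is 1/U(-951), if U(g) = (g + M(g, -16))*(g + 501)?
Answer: 1/425400 ≈ 2.3507e-6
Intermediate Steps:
M(l, t) = 17/3 (M(l, t) = (-1*(-17))/3 = (1/3)*17 = 17/3)
U(g) = (501 + g)*(17/3 + g) (U(g) = (g + 17/3)*(g + 501) = (17/3 + g)*(501 + g) = (501 + g)*(17/3 + g))
1/U(-951) = 1/(2839 + (-951)**2 + (1520/3)*(-951)) = 1/(2839 + 904401 - 481840) = 1/425400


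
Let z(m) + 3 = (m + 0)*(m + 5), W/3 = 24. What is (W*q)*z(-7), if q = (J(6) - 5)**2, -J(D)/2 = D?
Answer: 228888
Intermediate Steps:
W = 72 (W = 3*24 = 72)
J(D) = -2*D
z(m) = -3 + m*(5 + m) (z(m) = -3 + (m + 0)*(m + 5) = -3 + m*(5 + m))
q = 289 (q = (-2*6 - 5)**2 = (-12 - 5)**2 = (-17)**2 = 289)
(W*q)*z(-7) = (72*289)*(-3 + (-7)**2 + 5*(-7)) = 20808*(-3 + 49 - 35) = 20808*11 = 228888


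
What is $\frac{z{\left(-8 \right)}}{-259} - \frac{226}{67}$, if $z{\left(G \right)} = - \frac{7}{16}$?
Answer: $- \frac{133725}{39664} \approx -3.3714$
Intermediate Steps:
$z{\left(G \right)} = - \frac{7}{16}$ ($z{\left(G \right)} = \left(-7\right) \frac{1}{16} = - \frac{7}{16}$)
$\frac{z{\left(-8 \right)}}{-259} - \frac{226}{67} = - \frac{7}{16 \left(-259\right)} - \frac{226}{67} = \left(- \frac{7}{16}\right) \left(- \frac{1}{259}\right) - \frac{226}{67} = \frac{1}{592} - \frac{226}{67} = - \frac{133725}{39664}$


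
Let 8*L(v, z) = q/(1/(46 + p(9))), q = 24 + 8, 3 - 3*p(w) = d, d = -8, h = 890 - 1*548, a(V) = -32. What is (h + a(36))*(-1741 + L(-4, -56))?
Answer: -1434370/3 ≈ -4.7812e+5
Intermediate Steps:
h = 342 (h = 890 - 548 = 342)
p(w) = 11/3 (p(w) = 1 - ⅓*(-8) = 1 + 8/3 = 11/3)
q = 32
L(v, z) = 596/3 (L(v, z) = (32/(1/(46 + 11/3)))/8 = (32/(1/(149/3)))/8 = (32/(3/149))/8 = (32*(149/3))/8 = (⅛)*(4768/3) = 596/3)
(h + a(36))*(-1741 + L(-4, -56)) = (342 - 32)*(-1741 + 596/3) = 310*(-4627/3) = -1434370/3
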